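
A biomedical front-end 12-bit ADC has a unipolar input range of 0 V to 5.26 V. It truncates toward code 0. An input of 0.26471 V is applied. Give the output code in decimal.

code 206

LSB = 5.26 V / 4096 = 1.284 mV.
(0.26471 − 0) / 0.00128418 = 206.132 LSBs.
So the output code is 206.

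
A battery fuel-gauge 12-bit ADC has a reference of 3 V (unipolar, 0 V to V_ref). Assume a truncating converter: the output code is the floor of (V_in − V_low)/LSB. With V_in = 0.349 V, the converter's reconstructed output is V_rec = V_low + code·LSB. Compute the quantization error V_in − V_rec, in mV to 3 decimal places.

0.367 mV

Step size: 3 V ÷ 2^12 = 0.732 mV.
(0.349 − 0)/0.000732422 = 476.5013; ⌊·⌋ gives code 476.
Code 476 maps back to 0 + 476×0.000732422 V = 0.34863281 V.
V_in − V_rec = 0.000367188 V = 0.367 mV.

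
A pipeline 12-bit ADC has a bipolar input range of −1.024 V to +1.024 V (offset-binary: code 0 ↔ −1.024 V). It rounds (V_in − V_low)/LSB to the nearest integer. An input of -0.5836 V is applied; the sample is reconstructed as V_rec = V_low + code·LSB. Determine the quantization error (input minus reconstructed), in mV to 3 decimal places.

One LSB is 2.048 V / 4096 = 0.500 mV.
(V_in − V_low)/LSB = (-0.5836 − (−1.024))/0.0005 = 880.8000 → code 881 (round).
V_rec = (−1.024) + 881·0.0005 = -0.5835 V.
V_in − V_rec = -0.0001 V = -0.100 mV.

-0.100 mV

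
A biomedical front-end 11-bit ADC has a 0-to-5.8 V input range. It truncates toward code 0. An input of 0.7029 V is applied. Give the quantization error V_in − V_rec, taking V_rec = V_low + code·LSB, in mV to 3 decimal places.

One LSB is 5.8 V / 2048 = 2.832 mV.
(0.7029 − 0)/0.00283203 = 248.1964; ⌊·⌋ gives code 248.
Code 248 maps back to 0 + 248×0.00283203 V = 0.70234375 V.
Error = 0.7029 − 0.70234375 = 0.00055625 V = 0.556 mV.

0.556 mV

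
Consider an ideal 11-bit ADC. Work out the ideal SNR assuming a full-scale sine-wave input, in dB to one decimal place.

68.0 dB

SNR ≈ 6.02·N + 1.76 dB = 6.02·11 + 1.76 = 67.98 dB.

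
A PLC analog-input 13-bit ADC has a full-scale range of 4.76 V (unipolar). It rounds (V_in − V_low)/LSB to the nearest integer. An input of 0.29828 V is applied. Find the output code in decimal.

code 513

LSB = 4.76 V / 8192 = 0.581 mV.
(V_in − V_low)/LSB = (0.29828 − 0) / 0.000581055 = 513.342.
round(513.342) = 513.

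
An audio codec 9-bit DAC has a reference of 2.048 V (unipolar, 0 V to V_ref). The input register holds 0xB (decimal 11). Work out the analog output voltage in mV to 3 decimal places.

LSB = 2.048 V / 2^9 = 4.000 mV.
Code 0xB = 11 decimal.
V_out = 0 + 11 × 0.004 V = 0.044 V.
= 44.000 mV.

44.000 mV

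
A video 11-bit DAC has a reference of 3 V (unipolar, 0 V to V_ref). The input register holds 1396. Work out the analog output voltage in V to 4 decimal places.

2.0449 V

LSB = 3 V / 2^11 = 1.465 mV.
V_out = 0 + 1396 × 0.00146484 V = 2.04492 V.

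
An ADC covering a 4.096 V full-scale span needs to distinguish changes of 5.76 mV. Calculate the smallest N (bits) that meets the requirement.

Number of steps required ≥ 4.096 V / 5.76 mV = 711.11.
Need 2^N ≥ 711.11; 2^9 = 512, 2^10 = 1024.
Minimum N = 10.

10 bits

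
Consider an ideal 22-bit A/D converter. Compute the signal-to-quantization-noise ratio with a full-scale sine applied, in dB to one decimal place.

SNR ≈ 6.02·N + 1.76 dB = 6.02·22 + 1.76 = 134.20 dB.

134.2 dB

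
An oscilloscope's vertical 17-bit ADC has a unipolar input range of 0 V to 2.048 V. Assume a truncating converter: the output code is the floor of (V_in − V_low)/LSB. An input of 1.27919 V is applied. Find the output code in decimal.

code 81868

Full-scale span = 2.048 V; LSB = 2.048/2^17 = 15.62 µV.
(V_in − V_low)/LSB = (1.27919 − 0) / 1.5625e-05 = 81868.160.
So the output code is 81868.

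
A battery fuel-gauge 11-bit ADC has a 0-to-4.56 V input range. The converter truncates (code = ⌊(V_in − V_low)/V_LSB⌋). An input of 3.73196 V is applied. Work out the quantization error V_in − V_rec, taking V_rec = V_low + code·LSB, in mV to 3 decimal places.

One LSB is 4.56 V / 2048 = 2.227 mV.
Scaled input = 1676.1084 LSBs, so code = 1676.
V_rec = 0 + 1676·0.00222656 = 3.7317188 V.
Difference: 0.00024125 V → 0.241 mV.

0.241 mV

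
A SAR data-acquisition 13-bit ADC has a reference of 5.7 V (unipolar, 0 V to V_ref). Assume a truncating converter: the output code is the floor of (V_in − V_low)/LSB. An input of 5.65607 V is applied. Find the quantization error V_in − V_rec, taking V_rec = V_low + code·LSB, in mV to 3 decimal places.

Step size: 5.7 V ÷ 2^13 = 0.696 mV.
(V_in − V_low)/LSB = (5.65607 − 0)/0.000695801 = 8128.8641 → code 8128 (floor).
Code 8128 maps back to 0 + 8128×0.000695801 V = 5.6554687 V.
V_in − V_rec = 0.00060125 V = 0.601 mV.

0.601 mV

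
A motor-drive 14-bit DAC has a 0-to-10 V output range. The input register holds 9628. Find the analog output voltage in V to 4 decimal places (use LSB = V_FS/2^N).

LSB = 10 V / 2^14 = 0.610 mV.
V_out = 0 + 9628 × 0.000610352 V = 5.87646 V.

5.8765 V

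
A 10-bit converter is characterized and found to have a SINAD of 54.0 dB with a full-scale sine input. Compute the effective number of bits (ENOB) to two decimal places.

8.68 bits

ENOB = (SINAD − 1.76) / 6.02 = (54.0 − 1.76)/6.02 = 8.678.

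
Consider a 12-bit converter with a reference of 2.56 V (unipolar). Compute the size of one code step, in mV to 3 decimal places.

0.625 mV

Full-scale span = 2.56 V.
LSB = 2.56 / 2^12 = 2.56 / 4096 = 0.000625 V = 0.625 mV.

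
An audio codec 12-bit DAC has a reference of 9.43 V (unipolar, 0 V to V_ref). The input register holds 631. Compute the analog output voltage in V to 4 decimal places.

1.4527 V

LSB = 9.43 V / 2^12 = 2.302 mV.
V_out = 0 + 631 × 0.00230225 V = 1.45272 V.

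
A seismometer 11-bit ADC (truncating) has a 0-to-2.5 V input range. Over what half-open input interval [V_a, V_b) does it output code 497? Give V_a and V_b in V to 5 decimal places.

[0.60669 V, 0.60791 V)

LSB = 2.5/2^11 = 1.221 mV.
V_a = V_low + 497·LSB = 0.606689 V; V_b = V_low + 498·LSB = 0.60791 V.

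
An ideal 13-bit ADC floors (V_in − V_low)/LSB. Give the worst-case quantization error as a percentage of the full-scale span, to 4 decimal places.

0.0122 %

Truncating → worst-case error = 1 LSB = V_FS/2^13, so 100/8192 = 0.012207 % of full scale.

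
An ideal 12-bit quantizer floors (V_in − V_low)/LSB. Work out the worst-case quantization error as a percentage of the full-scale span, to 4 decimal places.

Truncating → worst-case error = 1 LSB = V_FS/2^12, so 100/4096 = 0.0244141 % of full scale.

0.0244 %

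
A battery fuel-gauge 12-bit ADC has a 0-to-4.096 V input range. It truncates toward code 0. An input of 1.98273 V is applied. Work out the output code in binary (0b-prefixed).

code 0b11110111110 (decimal 1982)

LSB = 4.096 V / 4096 = 1.000 mV.
(V_in − V_low)/LSB = (1.98273 − 0) / 0.001 = 1982.730.
⌊·⌋(1982.730) = 1982.
In binary (0b-prefixed): 0b11110111110.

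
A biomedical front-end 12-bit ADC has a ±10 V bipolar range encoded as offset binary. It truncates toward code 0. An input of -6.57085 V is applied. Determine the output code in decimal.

code 702

LSB = 20 V / 4096 = 4.883 mV.
Input sits at 702.290 steps above V_low.
Floor → code 702.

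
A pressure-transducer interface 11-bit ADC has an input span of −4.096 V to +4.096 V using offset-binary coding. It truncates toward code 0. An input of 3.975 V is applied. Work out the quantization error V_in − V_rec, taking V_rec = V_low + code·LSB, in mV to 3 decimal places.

LSB = 8.192/2^11 = 4.000 mV.
Scaled input = 2017.7500 LSBs, so code = 2017.
Reconstructed: 3.972 V.
Difference: 0.003 V → 3.000 mV.

3.000 mV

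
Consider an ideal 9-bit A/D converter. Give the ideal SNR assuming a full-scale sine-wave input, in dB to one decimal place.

55.9 dB

SNR ≈ 6.02·N + 1.76 dB = 6.02·9 + 1.76 = 55.94 dB.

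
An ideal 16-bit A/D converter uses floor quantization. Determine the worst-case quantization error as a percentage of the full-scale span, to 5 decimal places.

Truncating → worst-case error = 1 LSB = V_FS/2^16, so 100/65536 = 0.00152588 % of full scale.

0.00153 %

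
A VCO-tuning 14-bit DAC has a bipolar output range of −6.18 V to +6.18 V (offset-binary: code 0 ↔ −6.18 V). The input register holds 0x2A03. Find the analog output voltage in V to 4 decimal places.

LSB = 12.36 V / 2^14 = 0.754 mV.
Code 0x2A03 = 10755 decimal.
V_out = (−6.18) + 10755 × 0.000754395 V = 1.93351 V.

1.9335 V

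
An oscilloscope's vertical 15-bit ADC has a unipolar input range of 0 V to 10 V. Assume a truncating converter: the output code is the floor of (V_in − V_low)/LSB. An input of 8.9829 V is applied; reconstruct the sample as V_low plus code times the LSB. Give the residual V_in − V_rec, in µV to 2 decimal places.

One LSB is 10 V / 32768 = 305.18 µV.
Scaled input = 29435.1667 LSBs, so code = 29435.
V_rec = 0 + 29435·0.000305176 = 8.9828491 V.
V_in − V_rec = 5.08789e-05 V = 50.88 µV.

50.88 µV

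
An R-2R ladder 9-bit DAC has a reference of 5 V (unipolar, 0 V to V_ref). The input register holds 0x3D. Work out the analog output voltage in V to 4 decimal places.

LSB = 5 V / 2^9 = 9.766 mV.
Code 0x3D = 61 decimal.
V_out = 0 + 61 × 0.00976562 V = 0.595703 V.

0.5957 V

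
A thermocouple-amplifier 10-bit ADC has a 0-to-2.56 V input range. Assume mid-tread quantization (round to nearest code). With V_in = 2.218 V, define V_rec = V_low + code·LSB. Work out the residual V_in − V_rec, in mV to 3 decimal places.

0.500 mV

One LSB is 2.56 V / 1024 = 2.500 mV.
(V_in − V_low)/LSB = (2.218 − 0)/0.0025 = 887.2000 → code 887 (round).
V_rec = 0 + 887·0.0025 = 2.2175 V.
V_in − V_rec = 0.0005 V = 0.500 mV.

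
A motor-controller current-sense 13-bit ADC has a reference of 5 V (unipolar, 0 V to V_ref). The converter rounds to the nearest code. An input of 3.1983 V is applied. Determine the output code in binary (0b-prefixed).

code 0b1010001111000 (decimal 5240)

LSB = 5 V / 8192 = 0.610 mV.
Input sits at 5240.095 steps above V_low.
Round → code 5240.
In binary (0b-prefixed): 0b1010001111000.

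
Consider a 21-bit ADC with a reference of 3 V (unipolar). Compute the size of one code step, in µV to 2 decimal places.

1.43 µV

Full-scale span = 3 V.
LSB = 3 / 2^21 = 3 / 2097152 = 1.43051e-06 V = 1.43 µV.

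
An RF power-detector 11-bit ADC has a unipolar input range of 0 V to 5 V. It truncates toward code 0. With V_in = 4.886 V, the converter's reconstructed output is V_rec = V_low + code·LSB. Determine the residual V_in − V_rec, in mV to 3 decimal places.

0.746 mV

LSB = 5/2^11 = 2.441 mV.
Scaled input = 2001.3056 LSBs, so code = 2001.
Reconstructed: 4.8852539 V.
Difference: 0.000746094 V → 0.746 mV.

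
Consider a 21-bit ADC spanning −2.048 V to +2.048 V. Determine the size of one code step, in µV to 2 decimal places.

1.95 µV

Full-scale span = 4.096 V.
LSB = 4.096 / 2^21 = 4.096 / 2097152 = 1.95313e-06 V = 1.95 µV.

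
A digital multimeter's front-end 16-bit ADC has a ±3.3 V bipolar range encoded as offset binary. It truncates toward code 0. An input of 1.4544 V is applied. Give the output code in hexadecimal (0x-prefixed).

code 0xB869 (decimal 47209)

LSB = 6.6 V / 65536 = 100.71 µV.
Input sits at 47209.751 steps above V_low.
Floor → code 47209.
In hexadecimal (0x-prefixed): 0xB869.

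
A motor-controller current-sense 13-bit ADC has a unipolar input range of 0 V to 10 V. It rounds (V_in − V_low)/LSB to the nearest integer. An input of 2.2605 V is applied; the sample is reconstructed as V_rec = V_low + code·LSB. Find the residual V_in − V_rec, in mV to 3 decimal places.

-0.242 mV

LSB = 10/2^13 = 1.221 mV.
Scaled input = 1851.8016 LSBs, so code = 1852.
Reconstructed: 2.2607422 V.
Difference: -0.000242187 V → -0.242 mV.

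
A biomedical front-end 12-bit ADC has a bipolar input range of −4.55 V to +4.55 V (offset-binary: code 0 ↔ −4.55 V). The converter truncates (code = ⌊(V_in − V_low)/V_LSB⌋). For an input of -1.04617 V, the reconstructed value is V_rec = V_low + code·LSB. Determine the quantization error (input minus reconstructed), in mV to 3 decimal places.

Step size: 9.1 V ÷ 2^12 = 2.222 mV.
(-1.04617 − (−4.55))/0.00222168 = 1577.1085; ⌊·⌋ gives code 1577.
Reconstructed: -1.0464111 V.
Difference: 0.000241133 V → 0.241 mV.

0.241 mV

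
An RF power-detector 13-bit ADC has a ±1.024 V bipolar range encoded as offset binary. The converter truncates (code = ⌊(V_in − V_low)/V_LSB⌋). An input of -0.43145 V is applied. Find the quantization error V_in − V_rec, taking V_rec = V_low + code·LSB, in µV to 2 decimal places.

50.00 µV

Step size: 2.048 V ÷ 2^13 = 250.00 µV.
(-0.43145 − (−1.024))/0.00025 = 2370.2000; ⌊·⌋ gives code 2370.
V_rec = (−1.024) + 2370·0.00025 = -0.4315 V.
Error = -0.43145 − (−0.4315) = 5e-05 V = 50.00 µV.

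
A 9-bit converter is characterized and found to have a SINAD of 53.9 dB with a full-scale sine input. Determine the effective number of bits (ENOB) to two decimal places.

ENOB = (SINAD − 1.76) / 6.02 = (53.9 − 1.76)/6.02 = 8.661.

8.66 bits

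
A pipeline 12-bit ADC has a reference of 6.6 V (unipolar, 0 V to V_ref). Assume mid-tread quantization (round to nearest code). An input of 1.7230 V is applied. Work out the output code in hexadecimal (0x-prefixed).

Full-scale span = 6.6 V; LSB = 6.6/2^12 = 1.611 mV.
Input sits at 1069.304 steps above V_low.
round(1069.304) = 1069.
In hexadecimal (0x-prefixed): 0x42D.

code 0x42D (decimal 1069)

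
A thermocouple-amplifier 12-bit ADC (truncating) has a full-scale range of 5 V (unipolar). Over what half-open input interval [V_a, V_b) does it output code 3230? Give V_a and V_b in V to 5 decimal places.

LSB = 5/2^12 = 1.221 mV.
V_a = V_low + 3230·LSB = 3.94287 V; V_b = V_low + 3231·LSB = 3.94409 V.

[3.94287 V, 3.94409 V)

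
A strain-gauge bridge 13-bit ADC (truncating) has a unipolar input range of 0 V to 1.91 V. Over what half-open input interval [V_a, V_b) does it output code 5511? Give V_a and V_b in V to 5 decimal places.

LSB = 1.91/2^13 = 233.15 µV.
V_a = V_low + 5511·LSB = 1.28491 V; V_b = V_low + 5512·LSB = 1.28515 V.

[1.28491 V, 1.28515 V)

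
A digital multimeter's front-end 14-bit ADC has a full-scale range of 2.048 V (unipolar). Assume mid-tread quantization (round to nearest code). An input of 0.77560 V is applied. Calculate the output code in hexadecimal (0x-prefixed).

code 0x183D (decimal 6205)

Full-scale span = 2.048 V; LSB = 2.048/2^14 = 125.00 µV.
Input sits at 6204.800 steps above V_low.
Round → code 6205.
In hexadecimal (0x-prefixed): 0x183D.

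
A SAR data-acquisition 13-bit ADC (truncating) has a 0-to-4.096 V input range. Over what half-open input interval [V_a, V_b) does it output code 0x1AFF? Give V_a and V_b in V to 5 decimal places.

[3.45550 V, 3.45600 V)

LSB = 4.096/2^13 = 0.500 mV.
Code 0x1AFF = 6911 decimal.
V_a = V_low + 6911·LSB = 3.4555 V; V_b = V_low + 6912·LSB = 3.456 V.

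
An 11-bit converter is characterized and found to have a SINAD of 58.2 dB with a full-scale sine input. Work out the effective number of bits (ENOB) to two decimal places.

9.38 bits

ENOB = (SINAD − 1.76) / 6.02 = (58.2 − 1.76)/6.02 = 9.375.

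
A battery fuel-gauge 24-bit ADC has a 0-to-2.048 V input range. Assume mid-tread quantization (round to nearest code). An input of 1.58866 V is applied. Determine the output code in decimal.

code 13014303

LSB = 2.048 V / 16777216 = 0.12 µV.
(1.58866 − 0) / 1.2207e-07 = 13014302.720 LSBs.
round(13014302.720) = 13014303.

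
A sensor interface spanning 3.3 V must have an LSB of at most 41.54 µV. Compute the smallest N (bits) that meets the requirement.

17 bits

Number of steps required ≥ 3.3 V / 41.54 µV = 79441.50.
Need 2^N ≥ 79441.50; 2^16 = 65536, 2^17 = 131072.
Minimum N = 17.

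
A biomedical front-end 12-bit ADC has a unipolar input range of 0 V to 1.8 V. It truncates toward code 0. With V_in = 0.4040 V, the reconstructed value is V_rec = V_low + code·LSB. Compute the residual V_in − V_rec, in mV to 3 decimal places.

0.143 mV

One LSB is 1.8 V / 4096 = 439.45 µV.
(V_in − V_low)/LSB = (0.4040 − 0)/0.000439453 = 919.3244 → code 919 (floor).
Reconstructed: 0.40385742 V.
Error = 0.4040 − 0.40385742 = 0.000142578 V = 0.143 mV.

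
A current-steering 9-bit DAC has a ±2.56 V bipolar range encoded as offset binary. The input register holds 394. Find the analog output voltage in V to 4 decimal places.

1.3800 V

LSB = 5.12 V / 2^9 = 10.000 mV.
V_out = (−2.56) + 394 × 0.01 V = 1.38 V.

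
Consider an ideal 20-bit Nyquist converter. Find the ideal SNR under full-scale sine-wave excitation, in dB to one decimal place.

SNR ≈ 6.02·N + 1.76 dB = 6.02·20 + 1.76 = 122.16 dB.

122.2 dB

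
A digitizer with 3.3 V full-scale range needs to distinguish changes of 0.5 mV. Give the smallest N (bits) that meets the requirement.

13 bits

Number of steps required ≥ 3.3 V / 0.5 mV = 6600.00.
Need 2^N ≥ 6600.00; 2^12 = 4096, 2^13 = 8192.
Minimum N = 13.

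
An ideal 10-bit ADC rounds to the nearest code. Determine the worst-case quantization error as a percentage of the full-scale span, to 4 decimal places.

0.0488 %

Rounding → worst-case error = ½ LSB = V_FS/2^11, so 100/2048 = 0.0488281 % of full scale.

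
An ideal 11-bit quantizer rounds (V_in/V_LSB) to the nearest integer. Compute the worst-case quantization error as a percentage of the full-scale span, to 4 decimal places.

0.0244 %

Rounding → worst-case error = ½ LSB = V_FS/2^12, so 100/4096 = 0.0244141 % of full scale.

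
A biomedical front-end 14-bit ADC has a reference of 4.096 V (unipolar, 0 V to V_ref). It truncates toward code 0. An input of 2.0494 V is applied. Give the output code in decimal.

code 8197

LSB = 4.096 V / 16384 = 250.00 µV.
(V_in − V_low)/LSB = (2.0494 − 0) / 0.00025 = 8197.600.
Floor → code 8197.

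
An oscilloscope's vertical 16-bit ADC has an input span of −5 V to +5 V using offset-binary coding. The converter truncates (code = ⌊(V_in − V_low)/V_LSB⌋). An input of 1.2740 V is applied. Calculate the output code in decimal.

code 41117

LSB = 10 V / 65536 = 152.59 µV.
(1.2740 − (−5)) / 0.000152588 = 41117.286 LSBs.
⌊·⌋(41117.286) = 41117.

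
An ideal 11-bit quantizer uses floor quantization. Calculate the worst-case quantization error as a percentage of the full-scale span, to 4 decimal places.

0.0488 %

Truncating → worst-case error = 1 LSB = V_FS/2^11, so 100/2048 = 0.0488281 % of full scale.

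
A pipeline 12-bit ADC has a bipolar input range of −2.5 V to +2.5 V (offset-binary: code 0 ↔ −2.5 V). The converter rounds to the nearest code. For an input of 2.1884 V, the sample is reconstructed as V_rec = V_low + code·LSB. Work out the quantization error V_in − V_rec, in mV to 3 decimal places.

-0.321 mV

One LSB is 5 V / 4096 = 1.221 mV.
Scaled input = 3840.7373 LSBs, so code = 3841.
V_rec = (−2.5) + 3841·0.0012207 = 2.1887207 V.
Difference: -0.000320703 V → -0.321 mV.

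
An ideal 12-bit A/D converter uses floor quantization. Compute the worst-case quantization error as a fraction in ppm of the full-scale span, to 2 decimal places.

Truncating → worst-case error = 1 LSB = V_FS/2^12, so 1e+06/4096 = 244.141 ppm of full scale.

244.14 ppm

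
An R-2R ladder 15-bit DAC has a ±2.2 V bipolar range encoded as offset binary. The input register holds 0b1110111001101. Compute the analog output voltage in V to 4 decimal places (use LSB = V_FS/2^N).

-1.1756 V

LSB = 4.4 V / 2^15 = 134.28 µV.
Code 0b1110111001101 = 7629 decimal.
V_out = (−2.2) + 7629 × 0.000134277 V = -1.1756 V.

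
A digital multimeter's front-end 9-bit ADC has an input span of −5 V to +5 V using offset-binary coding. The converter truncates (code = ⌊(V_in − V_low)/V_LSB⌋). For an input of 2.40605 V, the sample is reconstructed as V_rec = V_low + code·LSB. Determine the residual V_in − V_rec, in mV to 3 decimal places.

LSB = 10/2^9 = 19.531 mV.
(V_in − V_low)/LSB = (2.40605 − (−5))/0.0195312 = 379.1898 → code 379 (floor).
Code 379 maps back to (−5) + 379×0.0195312 V = 2.4023438 V.
V_in − V_rec = 0.00370625 V = 3.706 mV.

3.706 mV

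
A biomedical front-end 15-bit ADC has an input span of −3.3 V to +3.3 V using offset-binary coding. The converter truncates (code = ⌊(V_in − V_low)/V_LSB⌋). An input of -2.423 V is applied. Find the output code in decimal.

code 4354

LSB = 6.6 V / 32768 = 201.42 µV.
(-2.423 − (−3.3)) / 0.000201416 = 4354.172 LSBs.
So the output code is 4354.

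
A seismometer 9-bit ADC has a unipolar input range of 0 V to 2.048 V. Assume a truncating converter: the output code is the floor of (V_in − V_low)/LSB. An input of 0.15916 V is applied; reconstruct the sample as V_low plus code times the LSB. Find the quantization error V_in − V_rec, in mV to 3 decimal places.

3.160 mV

Step size: 2.048 V ÷ 2^9 = 4.000 mV.
Scaled input = 39.7900 LSBs, so code = 39.
V_rec = 0 + 39·0.004 = 0.156 V.
Error = 0.15916 − 0.156 = 0.00316 V = 3.160 mV.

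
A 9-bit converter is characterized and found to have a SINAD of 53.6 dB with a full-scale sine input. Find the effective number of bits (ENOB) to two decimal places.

ENOB = (SINAD − 1.76) / 6.02 = (53.6 − 1.76)/6.02 = 8.611.

8.61 bits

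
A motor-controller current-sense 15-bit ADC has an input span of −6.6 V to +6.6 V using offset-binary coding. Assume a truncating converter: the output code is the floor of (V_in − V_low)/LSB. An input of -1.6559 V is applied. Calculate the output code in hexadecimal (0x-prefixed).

code 0x2FF1 (decimal 12273)

LSB = 13.2 V / 32768 = 402.83 µV.
(V_in − V_low)/LSB = (-1.6559 − (−6.6)) / 0.000402832 = 12273.354.
So the output code is 12273.
In hexadecimal (0x-prefixed): 0x2FF1.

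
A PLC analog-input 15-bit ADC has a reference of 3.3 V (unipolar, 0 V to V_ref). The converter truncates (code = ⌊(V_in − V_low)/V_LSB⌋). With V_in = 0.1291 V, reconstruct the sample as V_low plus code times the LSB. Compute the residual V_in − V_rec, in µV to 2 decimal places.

93.04 µV

Step size: 3.3 V ÷ 2^15 = 100.71 µV.
Scaled input = 1281.9239 LSBs, so code = 1281.
V_rec = 0 + 1281·0.000100708 = 0.12900696 V.
Difference: 9.3042e-05 V → 93.04 µV.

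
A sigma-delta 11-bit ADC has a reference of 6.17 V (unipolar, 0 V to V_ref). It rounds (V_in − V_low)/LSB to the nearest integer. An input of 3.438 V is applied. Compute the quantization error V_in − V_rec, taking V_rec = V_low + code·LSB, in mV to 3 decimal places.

LSB = 6.17/2^11 = 3.013 mV.
(V_in − V_low)/LSB = (3.438 − 0)/0.0030127 = 1141.1708 → code 1141 (round).
V_rec = 0 + 1141·0.0030127 = 3.4374854 V.
Error = 3.438 − 3.4374854 = 0.000514648 V = 0.515 mV.

0.515 mV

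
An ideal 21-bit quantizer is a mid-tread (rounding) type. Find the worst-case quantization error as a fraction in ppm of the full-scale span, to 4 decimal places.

Rounding → worst-case error = ½ LSB = V_FS/2^22, so 1e+06/4194304 = 0.238419 ppm of full scale.

0.2384 ppm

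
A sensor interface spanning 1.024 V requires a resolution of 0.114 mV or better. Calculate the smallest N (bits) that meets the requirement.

14 bits

Number of steps required ≥ 1.024 V / 0.114 mV = 8982.46.
Need 2^N ≥ 8982.46; 2^13 = 8192, 2^14 = 16384.
Minimum N = 14.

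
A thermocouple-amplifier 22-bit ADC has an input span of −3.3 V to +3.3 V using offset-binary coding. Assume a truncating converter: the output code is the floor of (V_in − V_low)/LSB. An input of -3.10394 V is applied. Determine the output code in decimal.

code 124596

LSB = 6.6 V / 4194304 = 1.57 µV.
(V_in − V_low)/LSB = (-3.10394 − (−3.3)) / 1.57356e-06 = 124596.249.
Floor → code 124596.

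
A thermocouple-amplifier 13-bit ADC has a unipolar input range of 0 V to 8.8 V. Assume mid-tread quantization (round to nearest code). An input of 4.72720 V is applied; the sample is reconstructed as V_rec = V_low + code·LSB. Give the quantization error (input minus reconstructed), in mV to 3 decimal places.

One LSB is 8.8 V / 8192 = 1.074 mV.
(4.72720 − 0)/0.00107422 = 4400.5935; round gives code 4401.
V_rec = 0 + 4401·0.00107422 = 4.7276367 V.
V_in − V_rec = -0.000436719 V = -0.437 mV.

-0.437 mV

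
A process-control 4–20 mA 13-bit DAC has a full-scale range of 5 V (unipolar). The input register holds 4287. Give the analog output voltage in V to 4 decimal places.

LSB = 5 V / 2^13 = 0.610 mV.
V_out = 0 + 4287 × 0.000610352 V = 2.61658 V.

2.6166 V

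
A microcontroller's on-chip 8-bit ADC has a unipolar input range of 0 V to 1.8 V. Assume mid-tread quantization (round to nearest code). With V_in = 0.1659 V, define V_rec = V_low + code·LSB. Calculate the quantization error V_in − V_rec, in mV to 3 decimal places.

-2.850 mV

LSB = 1.8/2^8 = 7.031 mV.
(V_in − V_low)/LSB = (0.1659 − 0)/0.00703125 = 23.5947 → code 24 (round).
Code 24 maps back to 0 + 24×0.00703125 V = 0.16875 V.
Difference: -0.00285 V → -2.850 mV.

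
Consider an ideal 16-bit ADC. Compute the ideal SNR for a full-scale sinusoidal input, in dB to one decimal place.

98.1 dB

SNR ≈ 6.02·N + 1.76 dB = 6.02·16 + 1.76 = 98.08 dB.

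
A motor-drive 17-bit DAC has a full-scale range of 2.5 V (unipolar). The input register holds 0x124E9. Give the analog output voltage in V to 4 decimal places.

1.4302 V

LSB = 2.5 V / 2^17 = 19.07 µV.
Code 0x124E9 = 74985 decimal.
V_out = 0 + 74985 × 1.90735e-05 V = 1.43023 V.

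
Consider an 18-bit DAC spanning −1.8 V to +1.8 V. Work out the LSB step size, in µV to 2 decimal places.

13.73 µV

Full-scale span = 3.6 V.
LSB = 3.6 / 2^18 = 3.6 / 262144 = 1.37329e-05 V = 13.73 µV.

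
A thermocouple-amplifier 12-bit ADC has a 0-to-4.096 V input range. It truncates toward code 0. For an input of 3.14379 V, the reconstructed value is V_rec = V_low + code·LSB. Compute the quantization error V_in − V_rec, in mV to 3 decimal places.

LSB = 4.096/2^12 = 1.000 mV.
(3.14379 − 0)/0.001 = 3143.7900; ⌊·⌋ gives code 3143.
Code 3143 maps back to 0 + 3143×0.001 V = 3.143 V.
V_in − V_rec = 0.00079 V = 0.790 mV.

0.790 mV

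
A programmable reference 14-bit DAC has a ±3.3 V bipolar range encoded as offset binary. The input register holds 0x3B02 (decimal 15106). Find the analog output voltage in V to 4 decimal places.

2.7852 V

LSB = 6.6 V / 2^14 = 402.83 µV.
Code 0x3B02 = 15106 decimal.
V_out = (−3.3) + 15106 × 0.000402832 V = 2.78518 V.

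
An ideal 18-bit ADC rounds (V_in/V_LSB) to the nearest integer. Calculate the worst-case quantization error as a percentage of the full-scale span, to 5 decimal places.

0.00019 %

Rounding → worst-case error = ½ LSB = V_FS/2^19, so 100/524288 = 0.000190735 % of full scale.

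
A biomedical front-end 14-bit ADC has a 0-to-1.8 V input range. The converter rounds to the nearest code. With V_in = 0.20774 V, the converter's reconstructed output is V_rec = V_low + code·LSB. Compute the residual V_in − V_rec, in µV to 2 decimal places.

-11.46 µV

Step size: 1.8 V ÷ 2^14 = 109.86 µV.
(0.20774 − 0)/0.000109863 = 1890.8956; round gives code 1891.
Code 1891 maps back to 0 + 1891×0.000109863 V = 0.20775146 V.
Error = 0.20774 − 0.20775146 = -1.14648e-05 V = -11.46 µV.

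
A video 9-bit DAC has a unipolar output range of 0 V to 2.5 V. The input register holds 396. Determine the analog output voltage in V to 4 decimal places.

1.9336 V

LSB = 2.5 V / 2^9 = 4.883 mV.
V_out = 0 + 396 × 0.00488281 V = 1.93359 V.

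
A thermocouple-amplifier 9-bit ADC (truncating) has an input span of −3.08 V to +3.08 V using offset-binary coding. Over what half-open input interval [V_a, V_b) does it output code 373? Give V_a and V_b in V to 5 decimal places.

LSB = 6.16/2^9 = 12.031 mV.
V_a = V_low + 373·LSB = 1.40766 V; V_b = V_low + 374·LSB = 1.41969 V.

[1.40766 V, 1.41969 V)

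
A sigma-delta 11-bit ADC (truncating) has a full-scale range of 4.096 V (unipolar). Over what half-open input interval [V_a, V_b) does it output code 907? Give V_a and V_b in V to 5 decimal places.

LSB = 4.096/2^11 = 2.000 mV.
V_a = V_low + 907·LSB = 1.814 V; V_b = V_low + 908·LSB = 1.816 V.

[1.81400 V, 1.81600 V)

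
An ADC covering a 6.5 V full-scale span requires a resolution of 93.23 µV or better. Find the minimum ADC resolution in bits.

Number of steps required ≥ 6.5 V / 93.23 µV = 69720.05.
Need 2^N ≥ 69720.05; 2^16 = 65536, 2^17 = 131072.
Minimum N = 17.

17 bits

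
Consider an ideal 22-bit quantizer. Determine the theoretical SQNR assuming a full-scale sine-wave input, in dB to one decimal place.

SNR ≈ 6.02·N + 1.76 dB = 6.02·22 + 1.76 = 134.20 dB.

134.2 dB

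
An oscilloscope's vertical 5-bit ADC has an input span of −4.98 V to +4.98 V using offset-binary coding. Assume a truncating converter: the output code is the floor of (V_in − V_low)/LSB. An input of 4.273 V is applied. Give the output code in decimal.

code 29

With 32 levels over 9.96 V, one step is 311.250 mV.
Input sits at 29.729 steps above V_low.
⌊·⌋(29.729) = 29.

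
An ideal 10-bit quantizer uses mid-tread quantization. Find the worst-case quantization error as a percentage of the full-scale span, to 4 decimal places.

Rounding → worst-case error = ½ LSB = V_FS/2^11, so 100/2048 = 0.0488281 % of full scale.

0.0488 %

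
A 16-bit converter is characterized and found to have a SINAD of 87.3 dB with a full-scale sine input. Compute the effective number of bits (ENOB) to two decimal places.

ENOB = (SINAD − 1.76) / 6.02 = (87.3 − 1.76)/6.02 = 14.209.

14.21 bits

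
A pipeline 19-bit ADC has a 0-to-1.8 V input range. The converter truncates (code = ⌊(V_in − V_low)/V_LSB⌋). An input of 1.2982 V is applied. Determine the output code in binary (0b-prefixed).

Full-scale span = 1.8 V; LSB = 1.8/2^19 = 3.43 µV.
Input sits at 378128.156 steps above V_low.
Floor → code 378128.
In binary (0b-prefixed): 0b1011100010100010000.

code 0b1011100010100010000 (decimal 378128)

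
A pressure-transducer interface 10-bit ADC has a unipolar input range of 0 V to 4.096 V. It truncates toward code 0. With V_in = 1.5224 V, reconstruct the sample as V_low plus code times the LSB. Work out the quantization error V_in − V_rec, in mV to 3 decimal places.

2.400 mV

LSB = 4.096/2^10 = 4.000 mV.
Scaled input = 380.6000 LSBs, so code = 380.
Reconstructed: 1.52 V.
V_in − V_rec = 0.0024 V = 2.400 mV.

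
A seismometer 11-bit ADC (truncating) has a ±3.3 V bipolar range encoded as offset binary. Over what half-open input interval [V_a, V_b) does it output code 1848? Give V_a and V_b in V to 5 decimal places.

LSB = 6.6/2^11 = 3.223 mV.
V_a = V_low + 1848·LSB = 2.65547 V; V_b = V_low + 1849·LSB = 2.65869 V.

[2.65547 V, 2.65869 V)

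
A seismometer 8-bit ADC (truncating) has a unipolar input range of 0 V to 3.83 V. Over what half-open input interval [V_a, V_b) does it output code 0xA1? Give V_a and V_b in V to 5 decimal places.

LSB = 3.83/2^8 = 14.961 mV.
Code 0xA1 = 161 decimal.
V_a = V_low + 161·LSB = 2.40871 V; V_b = V_low + 162·LSB = 2.42367 V.

[2.40871 V, 2.42367 V)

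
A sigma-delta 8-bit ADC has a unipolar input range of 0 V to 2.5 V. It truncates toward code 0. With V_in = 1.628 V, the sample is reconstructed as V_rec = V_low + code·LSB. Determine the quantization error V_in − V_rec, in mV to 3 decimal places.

One LSB is 2.5 V / 256 = 9.766 mV.
Scaled input = 166.7072 LSBs, so code = 166.
Code 166 maps back to 0 + 166×0.00976562 V = 1.6210938 V.
Difference: 0.00690625 V → 6.906 mV.

6.906 mV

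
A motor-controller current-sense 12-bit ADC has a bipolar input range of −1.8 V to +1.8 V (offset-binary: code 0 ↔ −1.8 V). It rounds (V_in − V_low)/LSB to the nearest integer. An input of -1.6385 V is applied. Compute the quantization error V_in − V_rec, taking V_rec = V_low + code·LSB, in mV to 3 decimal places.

-0.219 mV

One LSB is 3.6 V / 4096 = 0.879 mV.
Scaled input = 183.7511 LSBs, so code = 184.
V_rec = (−1.8) + 184·0.000878906 = -1.6382812 V.
V_in − V_rec = -0.00021875 V = -0.219 mV.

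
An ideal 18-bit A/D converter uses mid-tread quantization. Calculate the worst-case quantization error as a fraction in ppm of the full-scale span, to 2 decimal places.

1.91 ppm

Rounding → worst-case error = ½ LSB = V_FS/2^19, so 1e+06/524288 = 1.90735 ppm of full scale.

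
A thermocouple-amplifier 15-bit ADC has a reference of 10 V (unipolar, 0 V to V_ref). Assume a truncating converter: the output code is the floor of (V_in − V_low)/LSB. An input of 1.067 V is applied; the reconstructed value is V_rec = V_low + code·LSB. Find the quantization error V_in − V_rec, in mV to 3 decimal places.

0.105 mV

LSB = 10/2^15 = 305.18 µV.
(1.067 − 0)/0.000305176 = 3496.3456; ⌊·⌋ gives code 3496.
Code 3496 maps back to 0 + 3496×0.000305176 V = 1.0668945 V.
V_in − V_rec = 0.000105469 V = 0.105 mV.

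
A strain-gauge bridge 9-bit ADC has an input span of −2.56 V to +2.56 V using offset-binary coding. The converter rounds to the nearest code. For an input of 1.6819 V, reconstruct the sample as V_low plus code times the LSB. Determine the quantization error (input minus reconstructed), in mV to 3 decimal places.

Step size: 5.12 V ÷ 2^9 = 10.000 mV.
Scaled input = 424.1900 LSBs, so code = 424.
Code 424 maps back to (−2.56) + 424×0.01 V = 1.68 V.
V_in − V_rec = 0.0019 V = 1.900 mV.

1.900 mV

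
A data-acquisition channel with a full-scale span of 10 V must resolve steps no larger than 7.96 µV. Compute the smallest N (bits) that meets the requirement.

Number of steps required ≥ 10 V / 7.96 µV = 1256281.41.
Need 2^N ≥ 1256281.41; 2^20 = 1048576, 2^21 = 2097152.
Minimum N = 21.

21 bits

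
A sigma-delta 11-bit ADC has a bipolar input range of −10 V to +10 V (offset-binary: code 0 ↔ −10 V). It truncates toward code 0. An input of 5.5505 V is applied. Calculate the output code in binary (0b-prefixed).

code 0b11000111000 (decimal 1592)

Full-scale span = 20 V; LSB = 20/2^11 = 9.766 mV.
Input sits at 1592.371 steps above V_low.
Floor → code 1592.
In binary (0b-prefixed): 0b11000111000.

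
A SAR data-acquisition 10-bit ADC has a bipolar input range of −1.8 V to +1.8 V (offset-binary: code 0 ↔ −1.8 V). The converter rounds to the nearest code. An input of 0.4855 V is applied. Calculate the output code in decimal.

code 650

Full-scale span = 3.6 V; LSB = 3.6/2^10 = 3.516 mV.
(V_in − V_low)/LSB = (0.4855 − (−1.8)) / 0.00351563 = 650.098.
So the output code is 650.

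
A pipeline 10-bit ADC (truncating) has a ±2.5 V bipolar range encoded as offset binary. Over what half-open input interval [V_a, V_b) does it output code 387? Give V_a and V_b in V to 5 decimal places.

[-0.61035 V, -0.60547 V)

LSB = 5/2^10 = 4.883 mV.
V_a = V_low + 387·LSB = -0.610352 V; V_b = V_low + 388·LSB = -0.605469 V.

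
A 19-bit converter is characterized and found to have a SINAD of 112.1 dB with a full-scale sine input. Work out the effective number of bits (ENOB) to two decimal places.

ENOB = (SINAD − 1.76) / 6.02 = (112.1 − 1.76)/6.02 = 18.329.

18.33 bits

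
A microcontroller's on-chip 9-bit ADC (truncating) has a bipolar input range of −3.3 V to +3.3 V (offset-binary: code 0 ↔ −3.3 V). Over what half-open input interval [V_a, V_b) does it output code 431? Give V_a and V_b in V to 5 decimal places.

[2.25586 V, 2.26875 V)

LSB = 6.6/2^9 = 12.891 mV.
V_a = V_low + 431·LSB = 2.25586 V; V_b = V_low + 432·LSB = 2.26875 V.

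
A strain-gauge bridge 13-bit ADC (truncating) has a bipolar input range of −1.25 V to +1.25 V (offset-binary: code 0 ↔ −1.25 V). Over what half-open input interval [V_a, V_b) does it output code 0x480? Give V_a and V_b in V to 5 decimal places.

[-0.89844 V, -0.89813 V)

LSB = 2.5/2^13 = 305.18 µV.
Code 0x480 = 1152 decimal.
V_a = V_low + 1152·LSB = -0.898438 V; V_b = V_low + 1153·LSB = -0.898132 V.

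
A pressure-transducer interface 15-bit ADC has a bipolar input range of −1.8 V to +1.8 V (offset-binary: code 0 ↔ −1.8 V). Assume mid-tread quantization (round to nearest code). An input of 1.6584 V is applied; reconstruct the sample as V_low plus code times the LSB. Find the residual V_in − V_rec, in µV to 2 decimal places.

One LSB is 3.6 V / 32768 = 109.86 µV.
(V_in − V_low)/LSB = (1.6584 − (−1.8))/0.000109863 = 31479.1253 → code 31479 (round).
Reconstructed: 1.6583862 V.
V_in − V_rec = 1.37695e-05 V = 13.77 µV.

13.77 µV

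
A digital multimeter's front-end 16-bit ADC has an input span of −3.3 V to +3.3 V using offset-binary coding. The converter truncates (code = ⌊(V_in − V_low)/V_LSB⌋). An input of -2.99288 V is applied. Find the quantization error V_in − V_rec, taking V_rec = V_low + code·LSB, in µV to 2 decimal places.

61.28 µV

Step size: 6.6 V ÷ 2^16 = 100.71 µV.
(V_in − V_low)/LSB = (-2.99288 − (−3.3))/0.000100708 = 3049.6085 → code 3049 (floor).
Reconstructed: -2.9929413 V.
V_in − V_rec = 6.12842e-05 V = 61.28 µV.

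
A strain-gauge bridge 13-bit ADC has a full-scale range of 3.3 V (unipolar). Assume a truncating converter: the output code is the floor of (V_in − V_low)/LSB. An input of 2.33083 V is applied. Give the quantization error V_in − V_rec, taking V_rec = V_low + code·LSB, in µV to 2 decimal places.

LSB = 3.3/2^13 = 402.83 µV.
(2.33083 − 0)/0.000402832 = 5786.1089; ⌊·⌋ gives code 5786.
Code 5786 maps back to 0 + 5786×0.000402832 V = 2.3307861 V.
Error = 2.33083 − 2.3307861 = 4.38672e-05 V = 43.87 µV.

43.87 µV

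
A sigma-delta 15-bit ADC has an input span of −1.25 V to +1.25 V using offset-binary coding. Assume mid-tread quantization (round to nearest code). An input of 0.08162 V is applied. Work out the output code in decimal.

Full-scale span = 2.5 V; LSB = 2.5/2^15 = 76.29 µV.
(0.08162 − (−1.25)) / 7.62939e-05 = 17453.810 LSBs.
Round → code 17454.

code 17454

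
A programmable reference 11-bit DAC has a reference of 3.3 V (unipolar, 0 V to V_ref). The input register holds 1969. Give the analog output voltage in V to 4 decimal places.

LSB = 3.3 V / 2^11 = 1.611 mV.
V_out = 0 + 1969 × 0.00161133 V = 3.17271 V.

3.1727 V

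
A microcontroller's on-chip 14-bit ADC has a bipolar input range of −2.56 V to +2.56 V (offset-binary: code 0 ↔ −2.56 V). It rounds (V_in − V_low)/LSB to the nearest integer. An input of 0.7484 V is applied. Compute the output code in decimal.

code 10587

LSB = 5.12 V / 16384 = 312.50 µV.
(V_in − V_low)/LSB = (0.7484 − (−2.56)) / 0.0003125 = 10586.880.
So the output code is 10587.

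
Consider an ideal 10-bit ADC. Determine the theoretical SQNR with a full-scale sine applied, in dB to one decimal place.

62.0 dB

SNR ≈ 6.02·N + 1.76 dB = 6.02·10 + 1.76 = 61.96 dB.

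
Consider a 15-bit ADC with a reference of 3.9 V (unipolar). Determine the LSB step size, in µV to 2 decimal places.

119.02 µV

Full-scale span = 3.9 V.
LSB = 3.9 / 2^15 = 3.9 / 32768 = 0.000119019 V = 119.02 µV.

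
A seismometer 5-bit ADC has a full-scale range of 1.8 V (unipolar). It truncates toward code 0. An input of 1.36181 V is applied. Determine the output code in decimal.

With 32 levels over 1.8 V, one step is 56.250 mV.
(V_in − V_low)/LSB = (1.36181 − 0) / 0.05625 = 24.210.
So the output code is 24.

code 24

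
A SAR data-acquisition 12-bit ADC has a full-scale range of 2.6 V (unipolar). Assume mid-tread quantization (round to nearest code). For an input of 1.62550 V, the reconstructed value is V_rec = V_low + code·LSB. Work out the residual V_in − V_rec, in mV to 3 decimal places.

-0.135 mV

One LSB is 2.6 V / 4096 = 0.635 mV.
(V_in − V_low)/LSB = (1.62550 − 0)/0.000634766 = 2560.7877 → code 2561 (round).
Code 2561 maps back to 0 + 2561×0.000634766 V = 1.6256348 V.
V_in − V_rec = -0.000134766 V = -0.135 mV.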